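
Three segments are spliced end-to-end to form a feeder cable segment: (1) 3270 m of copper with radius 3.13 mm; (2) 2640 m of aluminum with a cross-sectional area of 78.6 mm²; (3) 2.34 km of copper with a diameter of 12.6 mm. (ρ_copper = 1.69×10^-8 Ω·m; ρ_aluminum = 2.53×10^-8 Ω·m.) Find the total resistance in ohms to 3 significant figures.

Seg 1: A = πr² = π(3.1300e-03 m)² = 3.078e-05 m²
R_1 = (1.69×10^-8)(3270)/(3.078e-05) = 1.796 Ω
Seg 2: A = 78.6 mm² = 7.860e-05 m²
R_2 = (2.53×10^-8)(2640)/(7.860e-05) = 0.8498 Ω
Seg 3: A = π(d/2)² = π(6.3000e-03 m)² = 1.247e-04 m²
R_3 = (1.69×10^-8)(2340)/(1.247e-04) = 0.3172 Ω
R_total = R_1 + R_2 + R_3 = 2.96 Ω

2.96 Ω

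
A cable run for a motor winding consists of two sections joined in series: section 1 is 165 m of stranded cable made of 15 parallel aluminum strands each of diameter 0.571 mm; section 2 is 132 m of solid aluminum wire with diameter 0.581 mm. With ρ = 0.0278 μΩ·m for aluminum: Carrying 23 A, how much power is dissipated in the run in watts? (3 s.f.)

ρ = 0.0278 μΩ·m = 2.78×10^-8 Ω·m
Section 1: A_strand = π(2.8550e-04)² = 2.561e-07 m²; R₁ = ρL/(N·A_s) = (2.78×10^-8)(165)/(15×2.561e-07) = 1.194 Ω
Section 2: A = π(d/2)² = π(2.9050e-04 m)² = 2.651e-07 m²
R₂ = (2.78×10^-8)(132)/(2.651e-07) = 13.84 Ω
R = R₁ + R₂ = 15.04 Ω
P = I²R = (23)² × 15.04 = 7950 W

7950 W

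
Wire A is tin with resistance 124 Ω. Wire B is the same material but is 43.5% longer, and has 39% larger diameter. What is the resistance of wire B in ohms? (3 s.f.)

92.1 Ω

R ∝ L/d², so R_B/R_A = (1 + 43.5/100) × (1 + 39/100)⁻²
= 1.435 × 0.5176 = 0.7427
R_B = 0.7427 × 124 = 92.1 Ω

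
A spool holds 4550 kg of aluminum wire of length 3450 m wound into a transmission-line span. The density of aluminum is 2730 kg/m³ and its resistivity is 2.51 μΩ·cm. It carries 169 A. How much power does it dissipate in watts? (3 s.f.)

5120 W

ρ = 2.51 μΩ·cm = 2.51×10^-8 Ω·m
A = m/(density·L) = 4550/(2730×3450) = 4.8309e-04 m²
R = ρL/A = (2.51×10^-8)(3450)/(4.8309e-04) = 0.1793 Ω
P = I²R = (169)² × 0.1793 = 5120 W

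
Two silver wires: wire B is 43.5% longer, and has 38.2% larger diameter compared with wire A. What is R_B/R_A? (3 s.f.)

R ∝ L/d², so R_B/R_A = (1 + 43.5/100) × (1 + 38.2/100)⁻²
= 1.435 × 0.5236 = 0.751

0.751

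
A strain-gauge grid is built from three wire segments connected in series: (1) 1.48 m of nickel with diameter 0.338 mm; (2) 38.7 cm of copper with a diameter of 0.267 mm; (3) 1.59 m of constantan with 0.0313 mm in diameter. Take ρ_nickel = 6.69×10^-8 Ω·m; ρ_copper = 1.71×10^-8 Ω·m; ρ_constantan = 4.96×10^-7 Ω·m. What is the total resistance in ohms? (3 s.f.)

1030 Ω

Seg 1: A = π(d/2)² = π(1.6900e-04 m)² = 8.973e-08 m²
R_1 = (6.69×10^-8)(1.48)/(8.973e-08) = 1.103 Ω
Seg 2: A = π(d/2)² = π(1.3350e-04 m)² = 5.599e-08 m²
R_2 = (1.71×10^-8)(0.387)/(5.599e-08) = 0.1182 Ω
Seg 3: A = π(d/2)² = π(1.5650e-05 m)² = 7.694e-10 m²
R_3 = (4.96×10^-7)(1.59)/(7.694e-10) = 1025 Ω
R_total = R_1 + R_2 + R_3 = 1030 Ω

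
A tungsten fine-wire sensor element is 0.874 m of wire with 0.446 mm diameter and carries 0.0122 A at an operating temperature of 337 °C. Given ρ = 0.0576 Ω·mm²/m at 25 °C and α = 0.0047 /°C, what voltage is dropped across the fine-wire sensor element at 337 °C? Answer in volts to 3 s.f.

ρ = 0.0576 Ω·mm²/m = 5.76×10^-8 Ω·m
A = π(d/2)² = π(2.2300e-04 m)² = 1.562e-07 m²
R₍25₎ = ρL/A = (5.76×10^-8)(0.874)/(1.562e-07) = 0.3222 Ω
R₍337₎ = R₍25₎(1 + αΔT) = 0.3222 × (1 + 0.0047×312) = 0.7948 Ω
V = IR = 0.0122 × 0.7948 = 0.00970 V

0.00970 V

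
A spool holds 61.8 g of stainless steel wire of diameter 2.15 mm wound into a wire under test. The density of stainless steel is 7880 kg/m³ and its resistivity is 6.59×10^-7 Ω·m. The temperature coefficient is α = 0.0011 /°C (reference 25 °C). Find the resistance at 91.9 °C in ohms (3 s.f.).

A = π(d/2)² = π(1.0750e-03 m)² = 3.6305e-06 m²
L = m/(density·A) = 0.0618/(7880×3.6305e-06) = 2.16 m
R = ρL/A = (6.59×10^-7)(2.16)/(3.6305e-06) = 0.3921 Ω
R(91.9 °C) = 0.3921 × (1 + 0.0011×66.9) = 0.421 Ω

0.421 Ω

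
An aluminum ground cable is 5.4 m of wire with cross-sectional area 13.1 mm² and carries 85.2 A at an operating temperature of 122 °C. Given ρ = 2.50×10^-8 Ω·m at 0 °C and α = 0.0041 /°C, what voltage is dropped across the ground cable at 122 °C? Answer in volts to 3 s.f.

A = 13.1 mm² = 1.310e-05 m²
R₍0₎ = ρL/A = (2.50×10^-8)(5.4)/(1.310e-05) = 0.01031 Ω
R₍122₎ = R₍0₎(1 + αΔT) = 0.01031 × (1 + 0.0041×122) = 0.01546 Ω
V = IR = 85.2 × 0.01546 = 1.32 V

1.32 V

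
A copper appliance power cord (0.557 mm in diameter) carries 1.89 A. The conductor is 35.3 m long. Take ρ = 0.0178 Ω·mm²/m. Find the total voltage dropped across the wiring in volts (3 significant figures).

ρ = 0.0178 Ω·mm²/m = 1.78×10^-8 Ω·m
A = π(d/2)² = π(2.7850e-04 m)² = 2.437e-07 m²
R = ρL/A = (1.78×10^-8)(35.3)/(2.437e-07) = 2.579 Ω
V = IR = 1.89 × 2.579 = 4.87 V

4.87 V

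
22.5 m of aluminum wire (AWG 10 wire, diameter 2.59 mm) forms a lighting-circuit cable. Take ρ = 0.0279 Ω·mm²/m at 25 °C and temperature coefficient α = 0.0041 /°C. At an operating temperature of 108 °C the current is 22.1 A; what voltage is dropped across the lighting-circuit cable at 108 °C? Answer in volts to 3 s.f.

3.53 V

ρ = 0.0279 Ω·mm²/m = 2.79×10^-8 Ω·m
A = π(2.59/2 mm)² = π(1.2950e-03 m)² = 5.269e-06 m²
R₍25₎ = ρL/A = (2.79×10^-8)(22.5)/(5.269e-06) = 0.1192 Ω
R₍108₎ = R₍25₎(1 + αΔT) = 0.1192 × (1 + 0.0041×83) = 0.1597 Ω
V = IR = 22.1 × 0.1597 = 3.53 V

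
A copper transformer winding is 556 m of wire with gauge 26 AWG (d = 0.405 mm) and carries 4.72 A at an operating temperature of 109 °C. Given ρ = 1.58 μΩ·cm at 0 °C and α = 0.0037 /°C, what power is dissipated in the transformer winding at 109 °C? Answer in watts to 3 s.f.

2130 W

ρ = 1.58 μΩ·cm = 1.58×10^-8 Ω·m
A = π(0.405/2 mm)² = π(2.0250e-04 m)² = 1.288e-07 m²
R₍0₎ = ρL/A = (1.58×10^-8)(556)/(1.288e-07) = 68.19 Ω
R₍109₎ = R₍0₎(1 + αΔT) = 68.19 × (1 + 0.0037×109) = 95.69 Ω
P = I²R = (4.72)² × 95.69 = 2130 W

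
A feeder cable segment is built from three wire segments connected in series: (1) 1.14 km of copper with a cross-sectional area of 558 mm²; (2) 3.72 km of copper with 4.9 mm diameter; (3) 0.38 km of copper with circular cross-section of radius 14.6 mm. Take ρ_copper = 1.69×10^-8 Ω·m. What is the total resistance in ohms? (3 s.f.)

3.38 Ω

Seg 1: A = 558 mm² = 5.580e-04 m²
R_1 = (1.69×10^-8)(1140)/(5.580e-04) = 0.03453 Ω
Seg 2: A = π(d/2)² = π(2.4500e-03 m)² = 1.886e-05 m²
R_2 = (1.69×10^-8)(3720)/(1.886e-05) = 3.334 Ω
Seg 3: A = πr² = π(1.4600e-02 m)² = 6.697e-04 m²
R_3 = (1.69×10^-8)(380)/(6.697e-04) = 0.00959 Ω
R_total = R_1 + R_2 + R_3 = 3.38 Ω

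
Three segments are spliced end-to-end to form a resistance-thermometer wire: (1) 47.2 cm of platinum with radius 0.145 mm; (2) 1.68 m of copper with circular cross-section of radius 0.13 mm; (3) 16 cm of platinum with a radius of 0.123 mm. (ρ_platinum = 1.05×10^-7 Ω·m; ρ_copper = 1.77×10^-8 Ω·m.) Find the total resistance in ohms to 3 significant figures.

Seg 1: A = πr² = π(1.4500e-04 m)² = 6.605e-08 m²
R_1 = (1.05×10^-7)(0.472)/(6.605e-08) = 0.7503 Ω
Seg 2: A = πr² = π(1.3000e-04 m)² = 5.309e-08 m²
R_2 = (1.77×10^-8)(1.68)/(5.309e-08) = 0.5601 Ω
Seg 3: A = πr² = π(1.2300e-04 m)² = 4.753e-08 m²
R_3 = (1.05×10^-7)(0.16)/(4.753e-08) = 0.3535 Ω
R_total = R_1 + R_2 + R_3 = 1.66 Ω

1.66 Ω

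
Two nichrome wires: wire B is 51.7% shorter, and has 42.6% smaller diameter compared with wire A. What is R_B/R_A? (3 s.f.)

R ∝ L/d², so R_B/R_A = (1 − 51.7/100) × (1 − 42.6/100)⁻²
= 0.483 × 3.035 = 1.47

1.47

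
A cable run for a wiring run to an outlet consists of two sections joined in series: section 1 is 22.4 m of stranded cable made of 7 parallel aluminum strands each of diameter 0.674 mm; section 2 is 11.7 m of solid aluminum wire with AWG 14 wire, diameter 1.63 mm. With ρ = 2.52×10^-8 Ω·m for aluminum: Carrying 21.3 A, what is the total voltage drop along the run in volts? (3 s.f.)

Section 1: A_strand = π(3.3700e-04)² = 3.568e-07 m²; R₁ = ρL/(N·A_s) = (2.52×10^-8)(22.4)/(7×3.568e-07) = 0.226 Ω
Section 2: A = π(1.63/2 mm)² = π(8.1500e-04 m)² = 2.087e-06 m²
R₂ = (2.52×10^-8)(11.7)/(2.087e-06) = 0.1413 Ω
R = R₁ + R₂ = 0.3673 Ω
V = IR = 21.3 × 0.3673 = 7.82 V

7.82 V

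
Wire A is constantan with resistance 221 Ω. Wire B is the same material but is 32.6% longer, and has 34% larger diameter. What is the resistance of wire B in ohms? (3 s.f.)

R ∝ L/d², so R_B/R_A = (1 + 32.6/100) × (1 + 34/100)⁻²
= 1.326 × 0.5569 = 0.7385
R_B = 0.7385 × 221 = 163 Ω

163 Ω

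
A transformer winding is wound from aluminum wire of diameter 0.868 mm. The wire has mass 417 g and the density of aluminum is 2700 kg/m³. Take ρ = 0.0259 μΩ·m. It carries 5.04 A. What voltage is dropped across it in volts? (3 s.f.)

ρ = 0.0259 μΩ·m = 2.59×10^-8 Ω·m
A = π(d/2)² = π(4.3400e-04 m)² = 5.9174e-07 m²
L = m/(density·A) = 0.417/(2700×5.9174e-07) = 261 m
R = ρL/A = (2.59×10^-8)(261)/(5.9174e-07) = 11.42 Ω
V = IR = 5.04 × 11.42 = 57.6 V

57.6 V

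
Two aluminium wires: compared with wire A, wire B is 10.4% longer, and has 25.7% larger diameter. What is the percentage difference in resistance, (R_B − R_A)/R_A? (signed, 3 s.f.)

-30.1%

R ∝ L/d², so R_B/R_A = (1 + 10.4/100) × (1 + 25.7/100)⁻²
= 1.104 × 0.6329 = 0.6987
(R_B − R_A)/R_A = 0.6987 − 1 = -30.1%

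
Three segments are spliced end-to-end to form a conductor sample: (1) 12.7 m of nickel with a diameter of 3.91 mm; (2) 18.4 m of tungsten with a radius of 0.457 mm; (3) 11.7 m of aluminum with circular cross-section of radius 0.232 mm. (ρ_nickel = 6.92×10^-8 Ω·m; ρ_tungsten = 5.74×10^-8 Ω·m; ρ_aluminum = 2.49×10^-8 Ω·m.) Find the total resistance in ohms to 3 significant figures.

Seg 1: A = π(d/2)² = π(1.9550e-03 m)² = 1.201e-05 m²
R_1 = (6.92×10^-8)(12.7)/(1.201e-05) = 0.07319 Ω
Seg 2: A = πr² = π(4.5700e-04 m)² = 6.561e-07 m²
R_2 = (5.74×10^-8)(18.4)/(6.561e-07) = 1.61 Ω
Seg 3: A = πr² = π(2.3200e-04 m)² = 1.691e-07 m²
R_3 = (2.49×10^-8)(11.7)/(1.691e-07) = 1.723 Ω
R_total = R_1 + R_2 + R_3 = 3.41 Ω

3.41 Ω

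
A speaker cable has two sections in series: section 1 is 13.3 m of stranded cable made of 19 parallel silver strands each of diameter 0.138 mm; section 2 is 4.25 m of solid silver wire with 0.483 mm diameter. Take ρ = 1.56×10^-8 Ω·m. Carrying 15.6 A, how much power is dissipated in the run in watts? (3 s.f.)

Section 1: A_strand = π(6.9000e-05)² = 1.496e-08 m²; R₁ = ρL/(N·A_s) = (1.56×10^-8)(13.3)/(19×1.496e-08) = 0.7301 Ω
Section 2: A = π(d/2)² = π(2.4150e-04 m)² = 1.832e-07 m²
R₂ = (1.56×10^-8)(4.25)/(1.832e-07) = 0.3619 Ω
R = R₁ + R₂ = 1.092 Ω
P = I²R = (15.6)² × 1.092 = 266 W

266 W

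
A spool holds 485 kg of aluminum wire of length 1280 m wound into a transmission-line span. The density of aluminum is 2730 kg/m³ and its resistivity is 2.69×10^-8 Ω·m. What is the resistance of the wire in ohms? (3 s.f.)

0.248 Ω

A = m/(density·L) = 485/(2730×1280) = 1.3879e-04 m²
R = ρL/A = (2.69×10^-8)(1280)/(1.3879e-04) = 0.248 Ω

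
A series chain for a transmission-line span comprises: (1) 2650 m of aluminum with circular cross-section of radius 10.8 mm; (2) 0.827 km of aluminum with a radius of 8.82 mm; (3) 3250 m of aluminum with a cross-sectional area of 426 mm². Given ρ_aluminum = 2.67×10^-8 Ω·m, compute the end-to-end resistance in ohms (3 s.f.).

0.487 Ω

Seg 1: A = πr² = π(1.0800e-02 m)² = 3.664e-04 m²
R_1 = (2.67×10^-8)(2650)/(3.664e-04) = 0.1931 Ω
Seg 2: A = πr² = π(8.8200e-03 m)² = 2.444e-04 m²
R_2 = (2.67×10^-8)(827)/(2.444e-04) = 0.09035 Ω
Seg 3: A = 426 mm² = 4.260e-04 m²
R_3 = (2.67×10^-8)(3250)/(4.260e-04) = 0.2037 Ω
R_total = R_1 + R_2 + R_3 = 0.487 Ω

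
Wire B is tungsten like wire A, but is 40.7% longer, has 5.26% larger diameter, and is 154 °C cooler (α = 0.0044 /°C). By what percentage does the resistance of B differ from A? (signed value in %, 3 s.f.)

-59.1%

R ∝ ρL/d² with ρ ∝ (1+αΔT), so R_B/R_A = (1 + 40.7/100) × (1 + 5.26/100)⁻² × (1 − 0.0044×154)
= 1.407 × 0.9025 × 0.3224 = 0.4094
(R_B − R_A)/R_A = 0.4094 − 1 = -59.1%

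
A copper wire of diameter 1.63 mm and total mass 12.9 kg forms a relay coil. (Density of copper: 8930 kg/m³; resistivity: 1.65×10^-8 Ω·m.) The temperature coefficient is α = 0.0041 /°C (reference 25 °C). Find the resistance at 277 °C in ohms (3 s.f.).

11.1 Ω

A = π(d/2)² = π(8.1500e-04 m)² = 2.0867e-06 m²
L = m/(density·A) = 12.9/(8930×2.0867e-06) = 692.3 m
R = ρL/A = (1.65×10^-8)(692.3)/(2.0867e-06) = 5.474 Ω
R(277 °C) = 5.474 × (1 + 0.0041×252) = 11.1 Ω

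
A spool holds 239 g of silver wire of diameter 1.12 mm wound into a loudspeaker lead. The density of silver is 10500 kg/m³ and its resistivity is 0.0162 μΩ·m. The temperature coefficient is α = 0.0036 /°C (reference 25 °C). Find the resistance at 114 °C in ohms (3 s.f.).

ρ = 0.0162 μΩ·m = 1.62×10^-8 Ω·m
A = π(d/2)² = π(5.6000e-04 m)² = 9.8520e-07 m²
L = m/(density·A) = 0.239/(10500×9.8520e-07) = 23.1 m
R = ρL/A = (1.62×10^-8)(23.1)/(9.8520e-07) = 0.3799 Ω
R(114 °C) = 0.3799 × (1 + 0.0036×89) = 0.502 Ω

0.502 Ω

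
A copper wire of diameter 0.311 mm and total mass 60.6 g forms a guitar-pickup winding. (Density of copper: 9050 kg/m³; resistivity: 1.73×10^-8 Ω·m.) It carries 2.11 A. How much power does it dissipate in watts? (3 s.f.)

A = π(d/2)² = π(1.5550e-04 m)² = 7.5964e-08 m²
L = m/(density·A) = 0.0606/(9050×7.5964e-08) = 88.15 m
R = ρL/A = (1.73×10^-8)(88.15)/(7.5964e-08) = 20.07 Ω
P = I²R = (2.11)² × 20.07 = 89.4 W

89.4 W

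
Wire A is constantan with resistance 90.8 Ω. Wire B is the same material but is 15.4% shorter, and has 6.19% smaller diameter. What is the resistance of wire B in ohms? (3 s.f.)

R ∝ L/d², so R_B/R_A = (1 − 15.4/100) × (1 − 6.19/100)⁻²
= 0.846 × 1.136 = 0.9613
R_B = 0.9613 × 90.8 = 87.3 Ω

87.3 Ω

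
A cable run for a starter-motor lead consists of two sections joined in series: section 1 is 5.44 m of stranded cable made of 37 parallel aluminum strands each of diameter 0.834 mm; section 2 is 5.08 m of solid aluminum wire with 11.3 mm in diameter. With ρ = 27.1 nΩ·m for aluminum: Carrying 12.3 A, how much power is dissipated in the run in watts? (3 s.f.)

ρ = 27.1 nΩ·m = 2.71×10^-8 Ω·m
Section 1: A_strand = π(4.1700e-04)² = 5.463e-07 m²; R₁ = ρL/(N·A_s) = (2.71×10^-8)(5.44)/(37×5.463e-07) = 0.007294 Ω
Section 2: A = π(d/2)² = π(5.6500e-03 m)² = 1.003e-04 m²
R₂ = (2.71×10^-8)(5.08)/(1.003e-04) = 0.001373 Ω
R = R₁ + R₂ = 0.008666 Ω
P = I²R = (12.3)² × 0.008666 = 1.31 W

1.31 W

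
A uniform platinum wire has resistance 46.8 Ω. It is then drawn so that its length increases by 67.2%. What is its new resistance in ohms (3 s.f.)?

k = 1 + 67.2/100 = 1.672; volume constant ⇒ A' = A/k, so R' = k²R.
R' = 2.796 × 46.8 = 131 Ω

131 Ω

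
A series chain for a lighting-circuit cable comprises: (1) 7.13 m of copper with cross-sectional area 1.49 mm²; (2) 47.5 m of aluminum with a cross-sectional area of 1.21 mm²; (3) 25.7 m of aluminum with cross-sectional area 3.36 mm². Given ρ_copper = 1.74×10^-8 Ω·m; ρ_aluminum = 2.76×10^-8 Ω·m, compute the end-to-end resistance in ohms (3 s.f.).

Seg 1: A = 1.49 mm² = 1.490e-06 m²
R_1 = (1.74×10^-8)(7.13)/(1.490e-06) = 0.08326 Ω
Seg 2: A = 1.21 mm² = 1.210e-06 m²
R_2 = (2.76×10^-8)(47.5)/(1.210e-06) = 1.083 Ω
Seg 3: A = 3.36 mm² = 3.360e-06 m²
R_3 = (2.76×10^-8)(25.7)/(3.360e-06) = 0.2111 Ω
R_total = R_1 + R_2 + R_3 = 1.38 Ω

1.38 Ω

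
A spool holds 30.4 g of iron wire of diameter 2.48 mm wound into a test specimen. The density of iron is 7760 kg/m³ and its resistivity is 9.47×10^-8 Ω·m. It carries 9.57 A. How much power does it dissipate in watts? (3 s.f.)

A = π(d/2)² = π(1.2400e-03 m)² = 4.8305e-06 m²
L = m/(density·A) = 0.0304/(7760×4.8305e-06) = 0.811 m
R = ρL/A = (9.47×10^-8)(0.811)/(4.8305e-06) = 0.0159 Ω
P = I²R = (9.57)² × 0.0159 = 1.46 W

1.46 W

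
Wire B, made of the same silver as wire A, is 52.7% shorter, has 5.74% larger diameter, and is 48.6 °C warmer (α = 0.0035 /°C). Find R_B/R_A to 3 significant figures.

0.495

R ∝ ρL/d² with ρ ∝ (1+αΔT), so R_B/R_A = (1 − 52.7/100) × (1 + 5.74/100)⁻² × (1 + 0.0035×48.6)
= 0.473 × 0.8944 × 1.17 = 0.495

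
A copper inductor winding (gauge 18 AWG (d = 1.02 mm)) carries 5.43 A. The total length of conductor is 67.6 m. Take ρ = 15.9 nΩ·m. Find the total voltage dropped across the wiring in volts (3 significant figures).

7.14 V

ρ = 15.9 nΩ·m = 1.59×10^-8 Ω·m
A = π(1.02/2 mm)² = π(5.1000e-04 m)² = 8.171e-07 m²
R = ρL/A = (1.59×10^-8)(67.6)/(8.171e-07) = 1.315 Ω
V = IR = 5.43 × 1.315 = 7.14 V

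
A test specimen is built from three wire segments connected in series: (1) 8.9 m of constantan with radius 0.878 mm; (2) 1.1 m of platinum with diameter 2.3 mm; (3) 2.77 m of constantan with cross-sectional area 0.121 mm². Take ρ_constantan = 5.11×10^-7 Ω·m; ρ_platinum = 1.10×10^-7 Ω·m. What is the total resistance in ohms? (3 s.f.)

13.6 Ω

Seg 1: A = πr² = π(8.7800e-04 m)² = 2.422e-06 m²
R_1 = (5.11×10^-7)(8.9)/(2.422e-06) = 1.878 Ω
Seg 2: A = π(d/2)² = π(1.1500e-03 m)² = 4.155e-06 m²
R_2 = (1.10×10^-7)(1.1)/(4.155e-06) = 0.02912 Ω
Seg 3: A = 0.121 mm² = 1.210e-07 m²
R_3 = (5.11×10^-7)(2.77)/(1.210e-07) = 11.7 Ω
R_total = R_1 + R_2 + R_3 = 13.6 Ω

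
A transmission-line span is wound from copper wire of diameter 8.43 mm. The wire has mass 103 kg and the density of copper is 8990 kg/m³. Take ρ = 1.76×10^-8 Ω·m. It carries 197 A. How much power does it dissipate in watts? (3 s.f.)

A = π(d/2)² = π(4.2150e-03 m)² = 5.5814e-05 m²
L = m/(density·A) = 103/(8990×5.5814e-05) = 205.3 m
R = ρL/A = (1.76×10^-8)(205.3)/(5.5814e-05) = 0.06473 Ω
P = I²R = (197)² × 0.06473 = 2510 W

2510 W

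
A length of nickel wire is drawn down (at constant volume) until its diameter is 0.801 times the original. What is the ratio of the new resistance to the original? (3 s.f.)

Volume constant ⇒ L' = L/r² with r = 0.801. R' = ρL'/A' = ρ(L/r²)/(πr²d₀²/4) = R/r⁴.
Factor = 2.43

2.43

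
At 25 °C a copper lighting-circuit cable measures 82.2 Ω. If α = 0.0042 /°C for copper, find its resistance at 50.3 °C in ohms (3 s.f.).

ΔT = 50.3 − 25 = 25.3 °C
R = R₀(1 + αΔT) = 82.2 × (1 + 0.0042×25.3) = 82.2 × 1.106 = 90.9 Ω

90.9 Ω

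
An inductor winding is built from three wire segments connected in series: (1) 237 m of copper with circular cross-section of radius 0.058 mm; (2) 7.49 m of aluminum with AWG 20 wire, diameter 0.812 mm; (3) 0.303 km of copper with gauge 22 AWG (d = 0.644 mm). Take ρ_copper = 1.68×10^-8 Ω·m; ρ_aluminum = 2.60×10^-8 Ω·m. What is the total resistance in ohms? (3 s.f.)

Seg 1: A = πr² = π(5.8000e-05 m)² = 1.057e-08 m²
R_1 = (1.68×10^-8)(237)/(1.057e-08) = 376.7 Ω
Seg 2: A = π(0.812/2 mm)² = π(4.0600e-04 m)² = 5.178e-07 m²
R_2 = (2.60×10^-8)(7.49)/(5.178e-07) = 0.3761 Ω
Seg 3: A = π(0.644/2 mm)² = π(3.2200e-04 m)² = 3.257e-07 m²
R_3 = (1.68×10^-8)(303)/(3.257e-07) = 15.63 Ω
R_total = R_1 + R_2 + R_3 = 393 Ω

393 Ω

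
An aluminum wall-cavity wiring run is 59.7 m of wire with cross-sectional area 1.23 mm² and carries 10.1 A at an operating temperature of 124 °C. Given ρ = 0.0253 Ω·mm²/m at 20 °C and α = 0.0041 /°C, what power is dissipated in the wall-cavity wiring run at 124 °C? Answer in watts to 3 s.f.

ρ = 0.0253 Ω·mm²/m = 2.53×10^-8 Ω·m
A = 1.23 mm² = 1.230e-06 m²
R₍20₎ = ρL/A = (2.53×10^-8)(59.7)/(1.230e-06) = 1.228 Ω
R₍124₎ = R₍20₎(1 + αΔT) = 1.228 × (1 + 0.0041×104) = 1.752 Ω
P = I²R = (10.1)² × 1.752 = 179 W

179 W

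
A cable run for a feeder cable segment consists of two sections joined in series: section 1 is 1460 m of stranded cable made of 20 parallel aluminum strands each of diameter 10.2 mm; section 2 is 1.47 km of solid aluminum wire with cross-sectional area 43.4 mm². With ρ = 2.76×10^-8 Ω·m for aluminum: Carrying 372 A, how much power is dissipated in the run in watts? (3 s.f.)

1.33×10^5 W

Section 1: A_strand = π(5.1000e-03)² = 8.171e-05 m²; R₁ = ρL/(N·A_s) = (2.76×10^-8)(1460)/(20×8.171e-05) = 0.02466 Ω
Section 2: A = 43.4 mm² = 4.340e-05 m²
R₂ = (2.76×10^-8)(1470)/(4.340e-05) = 0.9348 Ω
R = R₁ + R₂ = 0.9595 Ω
P = I²R = (372)² × 0.9595 = 1.33×10^5 W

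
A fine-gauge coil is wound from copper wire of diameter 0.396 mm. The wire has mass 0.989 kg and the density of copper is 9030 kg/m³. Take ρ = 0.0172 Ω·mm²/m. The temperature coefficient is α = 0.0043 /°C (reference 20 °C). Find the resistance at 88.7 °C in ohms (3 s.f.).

ρ = 0.0172 Ω·mm²/m = 1.72×10^-8 Ω·m
A = π(d/2)² = π(1.9800e-04 m)² = 1.2316e-07 m²
L = m/(density·A) = 0.989/(9030×1.2316e-07) = 889.3 m
R = ρL/A = (1.72×10^-8)(889.3)/(1.2316e-07) = 124.2 Ω
R(88.7 °C) = 124.2 × (1 + 0.0043×68.7) = 161 Ω

161 Ω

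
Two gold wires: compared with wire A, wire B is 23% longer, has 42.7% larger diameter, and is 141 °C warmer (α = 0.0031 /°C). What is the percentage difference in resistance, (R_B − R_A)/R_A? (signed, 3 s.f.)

R ∝ ρL/d² with ρ ∝ (1+αΔT), so R_B/R_A = (1 + 23/100) × (1 + 42.7/100)⁻² × (1 + 0.0031×141)
= 1.23 × 0.4911 × 1.437 = 0.868
(R_B − R_A)/R_A = 0.868 − 1 = -13.2%

-13.2%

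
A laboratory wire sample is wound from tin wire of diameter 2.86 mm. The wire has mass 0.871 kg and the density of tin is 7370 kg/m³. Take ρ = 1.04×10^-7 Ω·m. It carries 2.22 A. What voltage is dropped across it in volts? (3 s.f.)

0.661 V

A = π(d/2)² = π(1.4300e-03 m)² = 6.4242e-06 m²
L = m/(density·A) = 0.871/(7370×6.4242e-06) = 18.4 m
R = ρL/A = (1.04×10^-7)(18.4)/(6.4242e-06) = 0.2978 Ω
V = IR = 2.22 × 0.2978 = 0.661 V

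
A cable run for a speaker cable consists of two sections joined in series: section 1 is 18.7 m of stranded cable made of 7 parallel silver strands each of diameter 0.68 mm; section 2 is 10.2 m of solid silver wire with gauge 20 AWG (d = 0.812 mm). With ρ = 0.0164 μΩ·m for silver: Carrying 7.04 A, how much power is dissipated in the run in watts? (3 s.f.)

ρ = 0.0164 μΩ·m = 1.64×10^-8 Ω·m
Section 1: A_strand = π(3.4000e-04)² = 3.632e-07 m²; R₁ = ρL/(N·A_s) = (1.64×10^-8)(18.7)/(7×3.632e-07) = 0.1206 Ω
Section 2: A = π(0.812/2 mm)² = π(4.0600e-04 m)² = 5.178e-07 m²
R₂ = (1.64×10^-8)(10.2)/(5.178e-07) = 0.323 Ω
R = R₁ + R₂ = 0.4437 Ω
P = I²R = (7.04)² × 0.4437 = 22.0 W

22.0 W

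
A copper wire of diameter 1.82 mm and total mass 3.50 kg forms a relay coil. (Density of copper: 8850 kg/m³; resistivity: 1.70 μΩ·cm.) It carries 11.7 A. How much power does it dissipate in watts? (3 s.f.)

ρ = 1.70 μΩ·cm = 1.70×10^-8 Ω·m
A = π(d/2)² = π(9.1000e-04 m)² = 2.6016e-06 m²
L = m/(density·A) = 3.5/(8850×2.6016e-06) = 152 m
R = ρL/A = (1.70×10^-8)(152)/(2.6016e-06) = 0.9934 Ω
P = I²R = (11.7)² × 0.9934 = 136 W

136 W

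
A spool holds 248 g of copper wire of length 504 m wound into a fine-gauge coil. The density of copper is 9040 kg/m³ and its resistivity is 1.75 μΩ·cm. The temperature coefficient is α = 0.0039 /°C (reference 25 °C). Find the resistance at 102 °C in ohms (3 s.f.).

211 Ω

ρ = 1.75 μΩ·cm = 1.75×10^-8 Ω·m
A = m/(density·L) = 0.248/(9040×504) = 5.4432e-08 m²
R = ρL/A = (1.75×10^-8)(504)/(5.4432e-08) = 162 Ω
R(102 °C) = 162 × (1 + 0.0039×77) = 211 Ω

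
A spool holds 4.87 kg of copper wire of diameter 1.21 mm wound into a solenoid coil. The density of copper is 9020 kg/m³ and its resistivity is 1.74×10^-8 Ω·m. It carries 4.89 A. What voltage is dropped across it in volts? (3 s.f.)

A = π(d/2)² = π(6.0500e-04 m)² = 1.1499e-06 m²
L = m/(density·A) = 4.87/(9020×1.1499e-06) = 469.5 m
R = ρL/A = (1.74×10^-8)(469.5)/(1.1499e-06) = 7.105 Ω
V = IR = 4.89 × 7.105 = 34.7 V

34.7 V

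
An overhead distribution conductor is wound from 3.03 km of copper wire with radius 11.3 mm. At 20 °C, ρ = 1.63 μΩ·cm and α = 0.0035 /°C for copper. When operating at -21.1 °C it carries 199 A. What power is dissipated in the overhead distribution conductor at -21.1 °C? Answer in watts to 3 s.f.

4170 W

ρ = 1.63 μΩ·cm = 1.63×10^-8 Ω·m
A = πr² = π(1.1300e-02 m)² = 4.011e-04 m²
R₍20₎ = ρL/A = (1.63×10^-8)(3030)/(4.011e-04) = 0.1231 Ω
R₍-21.1₎ = R₍20₎(1 + αΔT) = 0.1231 × (1 + 0.0035×-41.1) = 0.1054 Ω
P = I²R = (199)² × 0.1054 = 4170 W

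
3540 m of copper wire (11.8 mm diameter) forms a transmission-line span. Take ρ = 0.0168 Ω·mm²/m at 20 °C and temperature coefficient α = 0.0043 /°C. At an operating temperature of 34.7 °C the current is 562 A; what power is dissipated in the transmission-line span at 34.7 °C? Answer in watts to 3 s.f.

ρ = 0.0168 Ω·mm²/m = 1.68×10^-8 Ω·m
A = π(d/2)² = π(5.9000e-03 m)² = 1.094e-04 m²
R₍20₎ = ρL/A = (1.68×10^-8)(3540)/(1.094e-04) = 0.5438 Ω
R₍34.7₎ = R₍20₎(1 + αΔT) = 0.5438 × (1 + 0.0043×14.7) = 0.5782 Ω
P = I²R = (562)² × 0.5782 = 1.83×10^5 W

1.83×10^5 W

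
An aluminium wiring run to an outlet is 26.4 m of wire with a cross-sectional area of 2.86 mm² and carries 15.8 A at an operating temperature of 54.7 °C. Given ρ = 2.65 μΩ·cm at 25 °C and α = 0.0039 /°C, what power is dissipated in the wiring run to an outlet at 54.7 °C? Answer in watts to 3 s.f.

68.1 W

ρ = 2.65 μΩ·cm = 2.65×10^-8 Ω·m
A = 2.86 mm² = 2.860e-06 m²
R₍25₎ = ρL/A = (2.65×10^-8)(26.4)/(2.860e-06) = 0.2446 Ω
R₍54.7₎ = R₍25₎(1 + αΔT) = 0.2446 × (1 + 0.0039×29.7) = 0.2729 Ω
P = I²R = (15.8)² × 0.2729 = 68.1 W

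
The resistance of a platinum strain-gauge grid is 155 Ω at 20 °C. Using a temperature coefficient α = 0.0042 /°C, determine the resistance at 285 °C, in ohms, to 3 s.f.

328 Ω

ΔT = 285 − 20 = 265 °C
R = R₀(1 + αΔT) = 155 × (1 + 0.0042×265) = 155 × 2.113 = 328 Ω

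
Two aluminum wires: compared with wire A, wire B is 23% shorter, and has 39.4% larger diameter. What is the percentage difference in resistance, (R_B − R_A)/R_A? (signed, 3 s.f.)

-60.4%

R ∝ L/d², so R_B/R_A = (1 − 23/100) × (1 + 39.4/100)⁻²
= 0.77 × 0.5146 = 0.3962
(R_B − R_A)/R_A = 0.3962 − 1 = -60.4%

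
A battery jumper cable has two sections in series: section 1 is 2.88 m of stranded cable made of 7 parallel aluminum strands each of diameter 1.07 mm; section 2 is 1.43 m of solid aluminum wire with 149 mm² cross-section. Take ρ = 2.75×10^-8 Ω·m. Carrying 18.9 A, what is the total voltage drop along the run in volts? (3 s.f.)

Section 1: A_strand = π(5.3500e-04)² = 8.992e-07 m²; R₁ = ρL/(N·A_s) = (2.75×10^-8)(2.88)/(7×8.992e-07) = 0.01258 Ω
Section 2: A = 149 mm² = 1.490e-04 m²
R₂ = (2.75×10^-8)(1.43)/(1.490e-04) = 2.639×10^-4 Ω
R = R₁ + R₂ = 0.01285 Ω
V = IR = 18.9 × 0.01285 = 0.243 V

0.243 V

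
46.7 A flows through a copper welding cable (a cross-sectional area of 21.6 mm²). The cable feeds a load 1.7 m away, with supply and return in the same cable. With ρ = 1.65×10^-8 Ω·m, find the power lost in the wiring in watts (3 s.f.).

5.66 W

A = 21.6 mm² = 2.160e-05 m²
Total conductor length (both ways) L = 2 × 1.7 = 3.4 m
R = ρL/A = (1.65×10^-8)(3.4)/(2.160e-05) = 0.002597 Ω
P = I²R = (46.7)² × 0.002597 = 5.66 W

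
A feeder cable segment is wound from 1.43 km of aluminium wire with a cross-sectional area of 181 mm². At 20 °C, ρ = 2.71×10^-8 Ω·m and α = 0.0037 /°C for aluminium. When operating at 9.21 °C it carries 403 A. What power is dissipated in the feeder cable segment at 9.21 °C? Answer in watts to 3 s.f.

A = 181 mm² = 1.810e-04 m²
R₍20₎ = ρL/A = (2.71×10^-8)(1430)/(1.810e-04) = 0.2141 Ω
R₍9.21₎ = R₍20₎(1 + αΔT) = 0.2141 × (1 + 0.0037×-10.8) = 0.2056 Ω
P = I²R = (403)² × 0.2056 = 33400 W

33400 W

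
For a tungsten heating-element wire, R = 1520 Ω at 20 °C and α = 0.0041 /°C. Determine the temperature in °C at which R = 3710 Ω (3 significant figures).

371 °C

R = R₀(1 + α(T − T₀)) ⇒ T = T₀ + (R/R₀ − 1)/α
T = 20 + (3710/1520 − 1)/0.0041 = 20 + (1.441)/0.0041 = 371 °C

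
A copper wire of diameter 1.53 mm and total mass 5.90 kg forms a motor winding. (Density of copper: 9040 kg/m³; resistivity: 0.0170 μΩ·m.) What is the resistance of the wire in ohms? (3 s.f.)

3.28 Ω

ρ = 0.0170 μΩ·m = 1.70×10^-8 Ω·m
A = π(d/2)² = π(7.6500e-04 m)² = 1.8385e-06 m²
L = m/(density·A) = 5.9/(9040×1.8385e-06) = 355 m
R = ρL/A = (1.70×10^-8)(355)/(1.8385e-06) = 3.28 Ω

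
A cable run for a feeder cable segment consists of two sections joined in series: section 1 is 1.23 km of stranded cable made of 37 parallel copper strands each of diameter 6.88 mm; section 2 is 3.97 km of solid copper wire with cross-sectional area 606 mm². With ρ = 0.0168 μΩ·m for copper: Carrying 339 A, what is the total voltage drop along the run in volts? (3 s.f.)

42.4 V

ρ = 0.0168 μΩ·m = 1.68×10^-8 Ω·m
Section 1: A_strand = π(3.4400e-03)² = 3.718e-05 m²; R₁ = ρL/(N·A_s) = (1.68×10^-8)(1230)/(37×3.718e-05) = 0.01502 Ω
Section 2: A = 606 mm² = 6.060e-04 m²
R₂ = (1.68×10^-8)(3970)/(6.060e-04) = 0.1101 Ω
R = R₁ + R₂ = 0.1251 Ω
V = IR = 339 × 0.1251 = 42.4 V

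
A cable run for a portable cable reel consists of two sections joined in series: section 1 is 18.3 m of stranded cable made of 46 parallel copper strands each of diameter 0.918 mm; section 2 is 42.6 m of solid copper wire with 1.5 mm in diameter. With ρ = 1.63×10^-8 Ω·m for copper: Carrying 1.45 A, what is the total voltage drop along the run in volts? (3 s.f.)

0.584 V

Section 1: A_strand = π(4.5900e-04)² = 6.619e-07 m²; R₁ = ρL/(N·A_s) = (1.63×10^-8)(18.3)/(46×6.619e-07) = 0.009797 Ω
Section 2: A = π(d/2)² = π(7.5000e-04 m)² = 1.767e-06 m²
R₂ = (1.63×10^-8)(42.6)/(1.767e-06) = 0.3929 Ω
R = R₁ + R₂ = 0.4027 Ω
V = IR = 1.45 × 0.4027 = 0.584 V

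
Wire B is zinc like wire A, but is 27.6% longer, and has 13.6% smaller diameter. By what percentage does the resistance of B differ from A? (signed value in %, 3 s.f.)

70.9%

R ∝ L/d², so R_B/R_A = (1 + 27.6/100) × (1 − 13.6/100)⁻²
= 1.276 × 1.34 = 1.709
(R_B − R_A)/R_A = 1.709 − 1 = 70.9%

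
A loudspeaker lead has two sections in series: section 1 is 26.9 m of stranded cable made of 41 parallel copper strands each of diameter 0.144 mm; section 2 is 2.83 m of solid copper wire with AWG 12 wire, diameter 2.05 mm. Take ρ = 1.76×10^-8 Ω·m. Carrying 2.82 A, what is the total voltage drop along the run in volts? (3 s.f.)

2.04 V

Section 1: A_strand = π(7.2000e-05)² = 1.629e-08 m²; R₁ = ρL/(N·A_s) = (1.76×10^-8)(26.9)/(41×1.629e-08) = 0.709 Ω
Section 2: A = π(2.05/2 mm)² = π(1.0250e-03 m)² = 3.301e-06 m²
R₂ = (1.76×10^-8)(2.83)/(3.301e-06) = 0.01509 Ω
R = R₁ + R₂ = 0.7241 Ω
V = IR = 2.82 × 0.7241 = 2.04 V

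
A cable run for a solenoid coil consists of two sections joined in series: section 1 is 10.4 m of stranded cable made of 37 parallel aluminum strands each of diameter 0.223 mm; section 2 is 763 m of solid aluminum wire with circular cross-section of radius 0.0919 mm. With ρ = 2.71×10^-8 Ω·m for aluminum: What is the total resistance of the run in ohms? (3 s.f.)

780 Ω

Section 1: A_strand = π(1.1150e-04)² = 3.906e-08 m²; R₁ = ρL/(N·A_s) = (2.71×10^-8)(10.4)/(37×3.906e-08) = 0.195 Ω
Section 2: A = πr² = π(9.1900e-05 m)² = 2.653e-08 m²
R₂ = (2.71×10^-8)(763)/(2.653e-08) = 779.3 Ω
R = R₁ + R₂ = 780 Ω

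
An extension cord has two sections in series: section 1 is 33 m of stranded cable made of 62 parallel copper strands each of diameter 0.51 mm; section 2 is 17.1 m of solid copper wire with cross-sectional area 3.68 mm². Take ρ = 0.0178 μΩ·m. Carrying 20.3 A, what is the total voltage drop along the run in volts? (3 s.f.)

2.62 V

ρ = 0.0178 μΩ·m = 1.78×10^-8 Ω·m
Section 1: A_strand = π(2.5500e-04)² = 2.043e-07 m²; R₁ = ρL/(N·A_s) = (1.78×10^-8)(33)/(62×2.043e-07) = 0.04638 Ω
Section 2: A = 3.68 mm² = 3.680e-06 m²
R₂ = (1.78×10^-8)(17.1)/(3.680e-06) = 0.08271 Ω
R = R₁ + R₂ = 0.1291 Ω
V = IR = 20.3 × 0.1291 = 2.62 V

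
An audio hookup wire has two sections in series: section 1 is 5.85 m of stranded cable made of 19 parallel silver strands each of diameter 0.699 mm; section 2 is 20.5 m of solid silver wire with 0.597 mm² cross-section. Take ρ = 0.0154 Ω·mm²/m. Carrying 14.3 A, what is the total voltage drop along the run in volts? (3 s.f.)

7.74 V

ρ = 0.0154 Ω·mm²/m = 1.54×10^-8 Ω·m
Section 1: A_strand = π(3.4950e-04)² = 3.837e-07 m²; R₁ = ρL/(N·A_s) = (1.54×10^-8)(5.85)/(19×3.837e-07) = 0.01236 Ω
Section 2: A = 0.597 mm² = 5.970e-07 m²
R₂ = (1.54×10^-8)(20.5)/(5.970e-07) = 0.5288 Ω
R = R₁ + R₂ = 0.5412 Ω
V = IR = 14.3 × 0.5412 = 7.74 V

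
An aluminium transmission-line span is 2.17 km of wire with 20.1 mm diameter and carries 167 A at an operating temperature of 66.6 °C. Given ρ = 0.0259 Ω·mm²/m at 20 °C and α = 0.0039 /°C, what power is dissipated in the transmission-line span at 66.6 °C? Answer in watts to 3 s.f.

5840 W

ρ = 0.0259 Ω·mm²/m = 2.59×10^-8 Ω·m
A = π(d/2)² = π(1.0050e-02 m)² = 3.173e-04 m²
R₍20₎ = ρL/A = (2.59×10^-8)(2170)/(3.173e-04) = 0.1771 Ω
R₍66.6₎ = R₍20₎(1 + αΔT) = 0.1771 × (1 + 0.0039×46.6) = 0.2093 Ω
P = I²R = (167)² × 0.2093 = 5840 W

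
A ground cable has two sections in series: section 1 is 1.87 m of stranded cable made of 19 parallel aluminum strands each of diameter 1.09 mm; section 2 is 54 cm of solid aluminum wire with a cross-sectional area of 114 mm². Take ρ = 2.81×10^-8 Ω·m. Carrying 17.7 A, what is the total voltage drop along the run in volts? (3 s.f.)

0.0548 V

Section 1: A_strand = π(5.4500e-04)² = 9.331e-07 m²; R₁ = ρL/(N·A_s) = (2.81×10^-8)(1.87)/(19×9.331e-07) = 0.002964 Ω
Section 2: A = 114 mm² = 1.140e-04 m²
R₂ = (2.81×10^-8)(0.54)/(1.140e-04) = 1.331×10^-4 Ω
R = R₁ + R₂ = 0.003097 Ω
V = IR = 17.7 × 0.003097 = 0.0548 V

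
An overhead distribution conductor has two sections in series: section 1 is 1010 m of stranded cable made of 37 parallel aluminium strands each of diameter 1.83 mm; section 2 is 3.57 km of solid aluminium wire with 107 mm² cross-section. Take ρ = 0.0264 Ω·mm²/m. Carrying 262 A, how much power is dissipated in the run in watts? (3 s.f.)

79300 W

ρ = 0.0264 Ω·mm²/m = 2.64×10^-8 Ω·m
Section 1: A_strand = π(9.1500e-04)² = 2.630e-06 m²; R₁ = ρL/(N·A_s) = (2.64×10^-8)(1010)/(37×2.630e-06) = 0.274 Ω
Section 2: A = 107 mm² = 1.070e-04 m²
R₂ = (2.64×10^-8)(3570)/(1.070e-04) = 0.8808 Ω
R = R₁ + R₂ = 1.155 Ω
P = I²R = (262)² × 1.155 = 79300 W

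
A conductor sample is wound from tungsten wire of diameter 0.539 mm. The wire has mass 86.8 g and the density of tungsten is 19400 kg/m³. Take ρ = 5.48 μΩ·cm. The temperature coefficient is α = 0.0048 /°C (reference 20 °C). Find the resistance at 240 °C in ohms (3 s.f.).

ρ = 5.48 μΩ·cm = 5.48×10^-8 Ω·m
A = π(d/2)² = π(2.6950e-04 m)² = 2.2817e-07 m²
L = m/(density·A) = 0.0868/(19400×2.2817e-07) = 19.61 m
R = ρL/A = (5.48×10^-8)(19.61)/(2.2817e-07) = 4.709 Ω
R(240 °C) = 4.709 × (1 + 0.0048×220) = 9.68 Ω

9.68 Ω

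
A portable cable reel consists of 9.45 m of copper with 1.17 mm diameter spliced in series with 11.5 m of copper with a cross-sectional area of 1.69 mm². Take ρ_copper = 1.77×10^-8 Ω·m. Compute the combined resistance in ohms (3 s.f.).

0.276 Ω

Segment 1: A = π(d/2)² = π(5.8500e-04 m)² = 1.075e-06 m²
R₁ = ρL/A = (1.77×10^-8)(9.45)/(1.075e-06) = 0.1556 Ω
Segment 2: A = 1.69 mm² = 1.690e-06 m²
R₂ = (1.77×10^-8)(11.5)/(1.690e-06) = 0.1204 Ω
R = R₁ + R₂ = 0.276 Ω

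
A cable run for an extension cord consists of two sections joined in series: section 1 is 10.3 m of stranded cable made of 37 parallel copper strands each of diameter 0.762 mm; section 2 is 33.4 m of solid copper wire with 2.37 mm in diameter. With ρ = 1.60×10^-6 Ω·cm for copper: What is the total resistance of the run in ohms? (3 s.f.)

ρ = 1.60×10^-6 Ω·cm = 1.60×10^-8 Ω·m
Section 1: A_strand = π(3.8100e-04)² = 4.560e-07 m²; R₁ = ρL/(N·A_s) = (1.60×10^-8)(10.3)/(37×4.560e-07) = 0.009767 Ω
Section 2: A = π(d/2)² = π(1.1850e-03 m)² = 4.412e-06 m²
R₂ = (1.60×10^-8)(33.4)/(4.412e-06) = 0.1211 Ω
R = R₁ + R₂ = 0.131 Ω

0.131 Ω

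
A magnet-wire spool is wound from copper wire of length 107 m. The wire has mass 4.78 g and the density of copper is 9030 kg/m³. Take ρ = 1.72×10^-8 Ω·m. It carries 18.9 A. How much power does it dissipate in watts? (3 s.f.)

A = m/(density·L) = 0.00478/(9030×107) = 4.9472e-09 m²
R = ρL/A = (1.72×10^-8)(107)/(4.9472e-09) = 372 Ω
P = I²R = (18.9)² × 372 = 1.33×10^5 W

1.33×10^5 W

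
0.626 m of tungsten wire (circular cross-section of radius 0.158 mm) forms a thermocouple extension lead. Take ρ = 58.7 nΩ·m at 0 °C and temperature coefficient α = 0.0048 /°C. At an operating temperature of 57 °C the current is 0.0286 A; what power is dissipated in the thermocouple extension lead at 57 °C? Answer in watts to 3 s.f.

4.88×10^-4 W

ρ = 58.7 nΩ·m = 5.87×10^-8 Ω·m
A = πr² = π(1.5800e-04 m)² = 7.843e-08 m²
R₍0₎ = ρL/A = (5.87×10^-8)(0.626)/(7.843e-08) = 0.4685 Ω
R₍57₎ = R₍0₎(1 + αΔT) = 0.4685 × (1 + 0.0048×57) = 0.5967 Ω
P = I²R = (0.0286)² × 0.5967 = 4.88×10^-4 W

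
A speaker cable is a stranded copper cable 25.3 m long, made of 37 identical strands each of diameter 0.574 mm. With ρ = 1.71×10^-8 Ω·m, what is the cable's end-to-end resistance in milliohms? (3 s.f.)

A_strand = π(2.8700e-04 m)² = 2.588e-07 m²
R_strand = ρL/A = (1.71×10^-8)(25.3)/(2.588e-07) = 1.672 Ω
R_total = R_strand/N = 1.672/37 = 45.2 mΩ

45.2 mΩ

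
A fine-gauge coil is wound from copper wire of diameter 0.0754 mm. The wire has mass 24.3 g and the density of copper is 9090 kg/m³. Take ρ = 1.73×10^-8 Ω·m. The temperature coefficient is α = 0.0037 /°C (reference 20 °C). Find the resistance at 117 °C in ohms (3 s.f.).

A = π(d/2)² = π(3.7700e-05 m)² = 4.4651e-09 m²
L = m/(density·A) = 0.0243/(9090×4.4651e-09) = 598.7 m
R = ρL/A = (1.73×10^-8)(598.7)/(4.4651e-09) = 2320 Ω
R(117 °C) = 2320 × (1 + 0.0037×97) = 3150 Ω

3150 Ω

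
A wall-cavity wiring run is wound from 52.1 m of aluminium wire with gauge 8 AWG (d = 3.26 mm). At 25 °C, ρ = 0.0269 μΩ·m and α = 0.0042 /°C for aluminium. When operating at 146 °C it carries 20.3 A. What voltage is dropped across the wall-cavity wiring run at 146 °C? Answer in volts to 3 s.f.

5.14 V

ρ = 0.0269 μΩ·m = 2.69×10^-8 Ω·m
A = π(3.26/2 mm)² = π(1.6300e-03 m)² = 8.347e-06 m²
R₍25₎ = ρL/A = (2.69×10^-8)(52.1)/(8.347e-06) = 0.1679 Ω
R₍146₎ = R₍25₎(1 + αΔT) = 0.1679 × (1 + 0.0042×121) = 0.2532 Ω
V = IR = 20.3 × 0.2532 = 5.14 V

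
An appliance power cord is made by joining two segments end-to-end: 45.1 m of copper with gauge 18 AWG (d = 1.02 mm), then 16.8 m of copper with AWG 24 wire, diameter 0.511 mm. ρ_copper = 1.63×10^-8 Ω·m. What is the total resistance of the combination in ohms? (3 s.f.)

2.23 Ω

Segment 1: A = π(1.02/2 mm)² = π(5.1000e-04 m)² = 8.171e-07 m²
R₁ = ρL/A = (1.63×10^-8)(45.1)/(8.171e-07) = 0.8997 Ω
Segment 2: A = π(0.511/2 mm)² = π(2.5550e-04 m)² = 2.051e-07 m²
R₂ = (1.63×10^-8)(16.8)/(2.051e-07) = 1.335 Ω
R = R₁ + R₂ = 2.23 Ω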